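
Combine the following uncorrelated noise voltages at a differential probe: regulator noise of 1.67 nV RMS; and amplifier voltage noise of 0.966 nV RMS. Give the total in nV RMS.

1.93 nV

Uncorrelated sources add in power (mean-square): V_tot = √(ΣV_i²)
V_tot = √[(1.67×10⁻⁹)² + (9.66×10⁻¹⁰)²] = 1.93×10⁻⁹ V = 1.93 nV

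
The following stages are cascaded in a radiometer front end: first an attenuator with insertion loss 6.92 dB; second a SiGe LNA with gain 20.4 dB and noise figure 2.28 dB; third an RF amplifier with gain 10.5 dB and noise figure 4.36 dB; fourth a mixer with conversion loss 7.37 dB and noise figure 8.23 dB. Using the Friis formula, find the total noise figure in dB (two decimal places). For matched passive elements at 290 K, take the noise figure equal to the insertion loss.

Convert to linear (a loss of L dB is a gain of −L dB): F_i = 10^(NF_i/10), G_i = 10^(G_i,dB/10)
  Stage 1: F_1 = 10^(6.92/10) = 4.920, G_1 = 10^(−6.92/10) = 0.2032
  Stage 2: F_2 = 10^(2.28/10) = 1.690, G_2 = 10^(20.4/10) = 109.6
  Stage 3: F_3 = 10^(4.36/10) = 2.729, G_3 = 10^(10.5/10) = 11.22
  Stage 4: F_4 = 10^(8.23/10) = 6.653, G_4 = 10^(−7.37/10) = 0.1832
Friis cascade:
  F = 4.920 + (1.690 − 1)/0.2032 + (2.729 − 1)/22.28 + (6.653 − 1)/250.0 = 8.418
NF = 10 log₁₀(8.418) = 9.25 dB

9.25 dB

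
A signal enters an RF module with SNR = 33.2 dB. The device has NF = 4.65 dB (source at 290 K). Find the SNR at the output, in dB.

28.55 dB

By definition F = SNR_in/SNR_out, so in dB: SNR_out = SNR_in − NF
SNR_out = 33.2 − 4.65 = 28.55 dB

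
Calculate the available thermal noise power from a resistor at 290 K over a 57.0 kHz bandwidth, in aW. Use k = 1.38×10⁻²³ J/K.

P_n = kTB = 1.38×10⁻²³ × 290 × 5.70×10⁴ = 2.28×10⁻¹⁶ W = 228 aW

228 aW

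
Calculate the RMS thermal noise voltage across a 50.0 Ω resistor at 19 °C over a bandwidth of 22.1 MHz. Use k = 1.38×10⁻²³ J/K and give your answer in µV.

4.22 µV

T = 19 °C + 273.15 = 292.15 K
V_n = √(4kTRB)
4kTRB = 4 × 1.38×10⁻²³ × 292.15 × 5.00×10¹ × 2.21×10⁷ = 1.78×10⁻¹¹ V²
V_n = √(1.78×10⁻¹¹) = 4.22×10⁻⁶ V = 4.22 µV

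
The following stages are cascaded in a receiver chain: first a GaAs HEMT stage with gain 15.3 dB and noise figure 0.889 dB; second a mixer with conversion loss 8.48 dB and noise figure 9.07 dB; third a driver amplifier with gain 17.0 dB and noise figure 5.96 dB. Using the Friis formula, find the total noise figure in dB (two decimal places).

Convert to linear (a loss of L dB is a gain of −L dB): F_i = 10^(NF_i/10), G_i = 10^(G_i,dB/10)
  Stage 1: F_1 = 10^(0.889/10) = 1.227, G_1 = 10^(15.3/10) = 33.88
  Stage 2: F_2 = 10^(9.07/10) = 8.072, G_2 = 10^(−8.48/10) = 0.1419
  Stage 3: F_3 = 10^(5.96/10) = 3.945, G_3 = 10^(17.0/10) = 50.12
Friis cascade:
  F = 1.227 + (8.072 − 1)/33.88 + (3.945 − 1)/4.808 = 2.048
NF = 10 log₁₀(2.048) = 3.11 dB

3.11 dB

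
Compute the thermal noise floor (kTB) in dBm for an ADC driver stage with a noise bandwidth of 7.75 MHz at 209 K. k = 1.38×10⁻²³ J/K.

−106.5 dBm

P_n = kTB = 1.38×10⁻²³ × 209 × 7.75×10⁶ = 2.24×10⁻¹⁴ W
In dBm: 10 log₁₀(2.24×10⁻¹⁴ / 10⁻³) = −106.5 dBm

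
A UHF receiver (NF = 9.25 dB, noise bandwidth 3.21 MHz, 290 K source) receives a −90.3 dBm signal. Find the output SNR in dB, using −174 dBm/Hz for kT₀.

Noise floor: N = −174 + 10 log₁₀(B) + NF
10 log₁₀(3.21×10⁶) = 65.07 dB
N = −174 + 65.07 + 9.25 = −99.68 dBm
SNR = P_sig − N = −90.3 − (−99.68) = 9.38 dB → 9.4 dB

9.4 dB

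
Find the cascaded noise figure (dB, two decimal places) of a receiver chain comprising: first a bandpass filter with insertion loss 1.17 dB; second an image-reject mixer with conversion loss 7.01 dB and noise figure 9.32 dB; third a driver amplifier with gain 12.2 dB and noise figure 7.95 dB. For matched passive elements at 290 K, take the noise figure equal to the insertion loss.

Convert to linear (a loss of L dB is a gain of −L dB): F_i = 10^(NF_i/10), G_i = 10^(G_i,dB/10)
  Stage 1: F_1 = 10^(1.17/10) = 1.309, G_1 = 10^(−1.17/10) = 0.7638
  Stage 2: F_2 = 10^(9.32/10) = 8.551, G_2 = 10^(−7.01/10) = 0.1991
  Stage 3: F_3 = 10^(7.95/10) = 6.237, G_3 = 10^(12.2/10) = 16.60
Friis cascade:
  F = 1.309 + (8.551 − 1)/0.7638 + (6.237 − 1)/0.1521 = 45.64
NF = 10 log₁₀(45.64) = 16.59 dB

16.59 dB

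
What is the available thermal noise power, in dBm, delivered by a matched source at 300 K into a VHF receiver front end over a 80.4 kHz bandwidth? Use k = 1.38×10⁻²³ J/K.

P_n = kTB = 1.38×10⁻²³ × 300 × 8.04×10⁴ = 3.33×10⁻¹⁶ W
In dBm: 10 log₁₀(3.33×10⁻¹⁶ / 10⁻³) = −124.8 dBm

−124.8 dBm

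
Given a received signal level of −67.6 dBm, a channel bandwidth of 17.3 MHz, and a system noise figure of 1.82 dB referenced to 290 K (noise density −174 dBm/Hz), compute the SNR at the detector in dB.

Noise floor: N = −174 + 10 log₁₀(B) + NF
10 log₁₀(1.73×10⁷) = 72.38 dB
N = −174 + 72.38 + 1.82 = −99.80 dBm
SNR = P_sig − N = −67.6 − (−99.80) = 32.20 dB → 32.2 dB

32.2 dB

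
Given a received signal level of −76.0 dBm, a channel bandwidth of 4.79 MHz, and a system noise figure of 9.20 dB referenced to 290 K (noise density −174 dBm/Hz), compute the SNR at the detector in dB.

Noise floor: N = −174 + 10 log₁₀(B) + NF
10 log₁₀(4.79×10⁶) = 66.8 dB
N = −174 + 66.8 + 9.20 = −98.00 dBm
SNR = P_sig − N = −76.0 − (−98.00) = 22.00 dB → 22.0 dB

22.0 dB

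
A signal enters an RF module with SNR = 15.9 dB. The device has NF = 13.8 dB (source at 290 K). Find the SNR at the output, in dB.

By definition F = SNR_in/SNR_out, so in dB: SNR_out = SNR_in − NF
SNR_out = 15.9 − 13.8 = 2.1 dB

2.1 dB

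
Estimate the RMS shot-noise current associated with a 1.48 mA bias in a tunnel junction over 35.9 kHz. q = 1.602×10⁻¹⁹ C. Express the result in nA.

I_n = √(2qI·B)
2qI·B = 2 × 1.602×10⁻¹⁹ × 1.48×10⁻³ × 3.59×10⁴ = 1.70×10⁻¹⁷ A²
I_n = √(1.70×10⁻¹⁷) = 4.13×10⁻⁹ A = 4.13 nA

4.13 nA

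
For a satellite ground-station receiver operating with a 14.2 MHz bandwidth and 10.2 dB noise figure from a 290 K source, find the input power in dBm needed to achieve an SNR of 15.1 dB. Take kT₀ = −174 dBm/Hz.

Sensitivity = −174 + 10 log₁₀(B) + NF + SNR_min
= −174 + 71.52 + 10.2 + 15.1
= −77.18 dBm → −77.2 dBm

−77.2 dBm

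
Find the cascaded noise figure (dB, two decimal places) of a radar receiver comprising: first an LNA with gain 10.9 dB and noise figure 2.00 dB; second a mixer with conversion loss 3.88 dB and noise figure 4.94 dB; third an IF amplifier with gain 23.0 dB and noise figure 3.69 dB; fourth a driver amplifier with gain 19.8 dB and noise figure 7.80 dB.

3.07 dB

Convert to linear (a loss of L dB is a gain of −L dB): F_i = 10^(NF_i/10), G_i = 10^(G_i,dB/10)
  Stage 1: F_1 = 10^(2.00/10) = 1.585, G_1 = 10^(10.9/10) = 12.30
  Stage 2: F_2 = 10^(4.94/10) = 3.119, G_2 = 10^(−3.88/10) = 0.4093
  Stage 3: F_3 = 10^(3.69/10) = 2.339, G_3 = 10^(23.0/10) = 199.5
  Stage 4: F_4 = 10^(7.80/10) = 6.026, G_4 = 10^(19.8/10) = 95.50
Friis cascade:
  F = 1.585 + (3.119 − 1)/12.30 + (2.339 − 1)/5.035 + (6.026 − 1)/1005 = 2.028
NF = 10 log₁₀(2.028) = 3.07 dB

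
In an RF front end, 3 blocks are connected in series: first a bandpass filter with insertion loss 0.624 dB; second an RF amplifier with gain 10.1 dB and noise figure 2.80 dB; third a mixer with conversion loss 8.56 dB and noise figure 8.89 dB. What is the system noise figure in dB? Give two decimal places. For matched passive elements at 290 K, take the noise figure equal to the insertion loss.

4.71 dB

Convert to linear (a loss of L dB is a gain of −L dB): F_i = 10^(NF_i/10), G_i = 10^(G_i,dB/10)
  Stage 1: F_1 = 10^(0.624/10) = 1.155, G_1 = 10^(−0.624/10) = 0.8662
  Stage 2: F_2 = 10^(2.80/10) = 1.905, G_2 = 10^(10.1/10) = 10.23
  Stage 3: F_3 = 10^(8.89/10) = 7.745, G_3 = 10^(−8.56/10) = 0.1393
Friis cascade:
  F = 1.155 + (1.905 − 1)/0.8662 + (7.745 − 1)/8.863 = 2.961
NF = 10 log₁₀(2.961) = 4.71 dB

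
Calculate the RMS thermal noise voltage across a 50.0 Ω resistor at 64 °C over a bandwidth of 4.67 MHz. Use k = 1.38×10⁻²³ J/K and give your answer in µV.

T = 64 °C + 273.15 = 337.15 K
V_n = √(4kTRB)
4kTRB = 4 × 1.38×10⁻²³ × 337.15 × 5.00×10¹ × 4.67×10⁶ = 4.35×10⁻¹² V²
V_n = √(4.35×10⁻¹²) = 2.08×10⁻⁶ V = 2.08 µV

2.08 µV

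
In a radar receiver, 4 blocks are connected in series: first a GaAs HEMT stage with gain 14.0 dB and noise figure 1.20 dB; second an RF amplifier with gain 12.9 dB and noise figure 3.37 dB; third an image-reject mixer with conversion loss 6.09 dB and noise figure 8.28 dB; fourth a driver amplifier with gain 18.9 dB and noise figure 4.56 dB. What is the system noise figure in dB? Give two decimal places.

1.44 dB

Convert to linear (a loss of L dB is a gain of −L dB): F_i = 10^(NF_i/10), G_i = 10^(G_i,dB/10)
  Stage 1: F_1 = 10^(1.20/10) = 1.318, G_1 = 10^(14.0/10) = 25.12
  Stage 2: F_2 = 10^(3.37/10) = 2.173, G_2 = 10^(12.9/10) = 19.50
  Stage 3: F_3 = 10^(8.28/10) = 6.730, G_3 = 10^(−6.09/10) = 0.2460
  Stage 4: F_4 = 10^(4.56/10) = 2.858, G_4 = 10^(18.9/10) = 77.62
Friis cascade:
  F = 1.318 + (2.173 − 1)/25.12 + (6.730 − 1)/489.8 + (2.858 − 1)/120.5 = 1.392
NF = 10 log₁₀(1.392) = 1.44 dB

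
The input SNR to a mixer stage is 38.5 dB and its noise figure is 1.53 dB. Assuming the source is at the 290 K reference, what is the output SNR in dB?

By definition F = SNR_in/SNR_out, so in dB: SNR_out = SNR_in − NF
SNR_out = 38.5 − 1.53 = 36.97 dB

36.97 dB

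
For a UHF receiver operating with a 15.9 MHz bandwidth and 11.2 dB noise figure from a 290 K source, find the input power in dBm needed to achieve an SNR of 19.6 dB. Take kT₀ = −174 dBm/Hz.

−71.2 dBm

Sensitivity = −174 + 10 log₁₀(B) + NF + SNR_min
= −174 + 72.01 + 11.2 + 19.6
= −71.19 dBm → −71.2 dBm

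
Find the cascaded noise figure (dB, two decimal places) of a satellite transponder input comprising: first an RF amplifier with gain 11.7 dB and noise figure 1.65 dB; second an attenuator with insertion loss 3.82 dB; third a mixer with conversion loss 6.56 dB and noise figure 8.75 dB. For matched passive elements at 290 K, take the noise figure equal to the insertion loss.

4.18 dB

Convert to linear (a loss of L dB is a gain of −L dB): F_i = 10^(NF_i/10), G_i = 10^(G_i,dB/10)
  Stage 1: F_1 = 10^(1.65/10) = 1.462, G_1 = 10^(11.7/10) = 14.79
  Stage 2: F_2 = 10^(3.82/10) = 2.410, G_2 = 10^(−3.82/10) = 0.4150
  Stage 3: F_3 = 10^(8.75/10) = 7.499, G_3 = 10^(−6.56/10) = 0.2208
Friis cascade:
  F = 1.462 + (2.410 − 1)/14.79 + (7.499 − 1)/6.138 = 2.616
NF = 10 log₁₀(2.616) = 4.18 dB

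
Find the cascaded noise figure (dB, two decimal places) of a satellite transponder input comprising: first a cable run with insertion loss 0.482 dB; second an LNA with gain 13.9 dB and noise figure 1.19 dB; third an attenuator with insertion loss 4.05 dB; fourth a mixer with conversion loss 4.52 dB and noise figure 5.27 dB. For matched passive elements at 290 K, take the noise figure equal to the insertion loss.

2.58 dB

Convert to linear (a loss of L dB is a gain of −L dB): F_i = 10^(NF_i/10), G_i = 10^(G_i,dB/10)
  Stage 1: F_1 = 10^(0.482/10) = 1.117, G_1 = 10^(−0.482/10) = 0.8950
  Stage 2: F_2 = 10^(1.19/10) = 1.315, G_2 = 10^(13.9/10) = 24.55
  Stage 3: F_3 = 10^(4.05/10) = 2.541, G_3 = 10^(−4.05/10) = 0.3936
  Stage 4: F_4 = 10^(5.27/10) = 3.365, G_4 = 10^(−4.52/10) = 0.3532
Friis cascade:
  F = 1.117 + (1.315 − 1)/0.8950 + (2.541 − 1)/21.97 + (3.365 − 1)/8.646 = 1.813
NF = 10 log₁₀(1.813) = 2.58 dB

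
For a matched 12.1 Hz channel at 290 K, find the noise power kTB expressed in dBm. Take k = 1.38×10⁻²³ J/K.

P_n = kTB = 1.38×10⁻²³ × 290 × 1.21×10¹ = 4.84×10⁻²⁰ W
In dBm: 10 log₁₀(4.84×10⁻²⁰ / 10⁻³) = −163.1 dBm

−163.1 dBm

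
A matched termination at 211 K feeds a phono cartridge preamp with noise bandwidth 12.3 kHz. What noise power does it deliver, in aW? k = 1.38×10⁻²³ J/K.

35.8 aW

P_n = kTB = 1.38×10⁻²³ × 211 × 1.23×10⁴ = 3.58×10⁻¹⁷ W = 35.8 aW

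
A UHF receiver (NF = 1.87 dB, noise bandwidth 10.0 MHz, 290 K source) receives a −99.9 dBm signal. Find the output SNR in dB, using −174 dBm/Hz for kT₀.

Noise floor: N = −174 + 10 log₁₀(B) + NF
10 log₁₀(1.00×10⁷) = 70 dB
N = −174 + 70 + 1.87 = −102.13 dBm
SNR = P_sig − N = −99.9 − (−102.13) = 2.23 dB → 2.2 dB

2.2 dB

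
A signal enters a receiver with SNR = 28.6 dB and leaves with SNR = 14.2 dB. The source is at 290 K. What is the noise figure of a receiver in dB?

NF (dB) = SNR_in(dB) − SNR_out(dB) when the source is at T₀
NF = 28.6 − 14.2 = 14.4 dB

14.4 dB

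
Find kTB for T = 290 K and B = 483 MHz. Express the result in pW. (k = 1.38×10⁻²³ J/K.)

P_n = kTB = 1.38×10⁻²³ × 290 × 4.83×10⁸ = 1.93×10⁻¹² W = 1.93 pW

1.93 pW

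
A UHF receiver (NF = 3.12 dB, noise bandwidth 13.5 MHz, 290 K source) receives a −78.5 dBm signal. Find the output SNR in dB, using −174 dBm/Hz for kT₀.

Noise floor: N = −174 + 10 log₁₀(B) + NF
10 log₁₀(1.35×10⁷) = 71.3 dB
N = −174 + 71.3 + 3.12 = −99.58 dBm
SNR = P_sig − N = −78.5 − (−99.58) = 21.08 dB → 21.1 dB

21.1 dB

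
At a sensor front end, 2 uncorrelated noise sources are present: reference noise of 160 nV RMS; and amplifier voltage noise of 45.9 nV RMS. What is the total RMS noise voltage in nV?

166 nV

Uncorrelated sources add in power (mean-square): V_tot = √(ΣV_i²)
V_tot = √[(1.60×10⁻⁷)² + (4.59×10⁻⁸)²] = 1.66×10⁻⁷ V = 166 nV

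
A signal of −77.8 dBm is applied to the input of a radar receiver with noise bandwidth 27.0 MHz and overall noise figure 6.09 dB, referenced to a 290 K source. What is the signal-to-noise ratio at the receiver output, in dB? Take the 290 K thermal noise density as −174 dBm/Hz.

15.8 dB

Noise floor: N = −174 + 10 log₁₀(B) + NF
10 log₁₀(2.70×10⁷) = 74.31 dB
N = −174 + 74.31 + 6.09 = −93.60 dBm
SNR = P_sig − N = −77.8 − (−93.60) = 15.80 dB → 15.8 dB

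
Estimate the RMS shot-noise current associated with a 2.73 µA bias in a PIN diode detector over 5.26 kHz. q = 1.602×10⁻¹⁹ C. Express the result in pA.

67.8 pA

I_n = √(2qI·B)
2qI·B = 2 × 1.602×10⁻¹⁹ × 2.73×10⁻⁶ × 5.26×10³ = 4.60×10⁻²¹ A²
I_n = √(4.60×10⁻²¹) = 6.78×10⁻¹¹ A = 67.8 pA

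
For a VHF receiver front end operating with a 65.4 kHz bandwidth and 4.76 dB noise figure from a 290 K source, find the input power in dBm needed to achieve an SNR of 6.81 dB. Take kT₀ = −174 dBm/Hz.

Sensitivity = −174 + 10 log₁₀(B) + NF + SNR_min
= −174 + 48.16 + 4.76 + 6.81
= −114.27 dBm → −114.3 dBm

−114.3 dBm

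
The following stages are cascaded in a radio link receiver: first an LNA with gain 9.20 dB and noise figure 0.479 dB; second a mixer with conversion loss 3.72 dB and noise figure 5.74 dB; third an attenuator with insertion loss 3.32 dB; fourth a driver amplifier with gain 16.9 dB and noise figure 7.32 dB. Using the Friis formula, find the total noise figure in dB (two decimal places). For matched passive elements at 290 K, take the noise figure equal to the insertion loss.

Convert to linear (a loss of L dB is a gain of −L dB): F_i = 10^(NF_i/10), G_i = 10^(G_i,dB/10)
  Stage 1: F_1 = 10^(0.479/10) = 1.117, G_1 = 10^(9.20/10) = 8.318
  Stage 2: F_2 = 10^(5.74/10) = 3.750, G_2 = 10^(−3.72/10) = 0.4246
  Stage 3: F_3 = 10^(3.32/10) = 2.148, G_3 = 10^(−3.32/10) = 0.4656
  Stage 4: F_4 = 10^(7.32/10) = 5.395, G_4 = 10^(16.9/10) = 48.98
Friis cascade:
  F = 1.117 + (3.750 − 1)/8.318 + (2.148 − 1)/3.532 + (5.395 − 1)/1.644 = 4.445
NF = 10 log₁₀(4.445) = 6.48 dB

6.48 dB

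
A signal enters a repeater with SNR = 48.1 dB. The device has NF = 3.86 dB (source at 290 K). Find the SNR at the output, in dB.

By definition F = SNR_in/SNR_out, so in dB: SNR_out = SNR_in − NF
SNR_out = 48.1 − 3.86 = 44.24 dB

44.24 dB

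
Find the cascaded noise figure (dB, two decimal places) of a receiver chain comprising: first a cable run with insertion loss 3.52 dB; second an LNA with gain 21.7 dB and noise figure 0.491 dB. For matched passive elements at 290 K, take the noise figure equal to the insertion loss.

4.01 dB

Convert to linear (a loss of L dB is a gain of −L dB): F_i = 10^(NF_i/10), G_i = 10^(G_i,dB/10)
  Stage 1: F_1 = 10^(3.52/10) = 2.249, G_1 = 10^(−3.52/10) = 0.4446
  Stage 2: F_2 = 10^(0.491/10) = 1.120, G_2 = 10^(21.7/10) = 147.9
Friis cascade:
  F = 2.249 + (1.120 − 1)/0.4446 = 2.518
NF = 10 log₁₀(2.518) = 4.01 dB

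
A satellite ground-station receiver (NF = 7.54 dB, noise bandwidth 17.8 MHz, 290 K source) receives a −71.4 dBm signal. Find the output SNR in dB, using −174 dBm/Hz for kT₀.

Noise floor: N = −174 + 10 log₁₀(B) + NF
10 log₁₀(1.78×10⁷) = 72.5 dB
N = −174 + 72.5 + 7.54 = −93.96 dBm
SNR = P_sig − N = −71.4 − (−93.96) = 22.56 dB → 22.6 dB

22.6 dB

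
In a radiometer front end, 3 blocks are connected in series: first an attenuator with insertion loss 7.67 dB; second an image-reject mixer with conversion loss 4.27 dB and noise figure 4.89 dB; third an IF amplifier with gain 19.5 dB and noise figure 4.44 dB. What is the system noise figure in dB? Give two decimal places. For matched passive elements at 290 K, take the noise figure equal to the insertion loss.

16.61 dB

Convert to linear (a loss of L dB is a gain of −L dB): F_i = 10^(NF_i/10), G_i = 10^(G_i,dB/10)
  Stage 1: F_1 = 10^(7.67/10) = 5.848, G_1 = 10^(−7.67/10) = 0.1710
  Stage 2: F_2 = 10^(4.89/10) = 3.083, G_2 = 10^(−4.27/10) = 0.3741
  Stage 3: F_3 = 10^(4.44/10) = 2.780, G_3 = 10^(19.5/10) = 89.13
Friis cascade:
  F = 5.848 + (3.083 − 1)/0.1710 + (2.780 − 1)/0.06397 = 45.85
NF = 10 log₁₀(45.85) = 16.61 dB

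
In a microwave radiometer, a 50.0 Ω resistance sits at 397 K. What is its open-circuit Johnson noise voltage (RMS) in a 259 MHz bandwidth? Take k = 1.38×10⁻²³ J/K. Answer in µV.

V_n = √(4kTRB)
4kTRB = 4 × 1.38×10⁻²³ × 397 × 5.00×10¹ × 2.59×10⁸ = 2.84×10⁻¹⁰ V²
V_n = √(2.84×10⁻¹⁰) = 1.68×10⁻⁵ V = 16.8 µV

16.8 µV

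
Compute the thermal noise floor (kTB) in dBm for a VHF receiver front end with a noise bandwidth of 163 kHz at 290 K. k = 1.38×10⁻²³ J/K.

P_n = kTB = 1.38×10⁻²³ × 290 × 1.63×10⁵ = 6.52×10⁻¹⁶ W
In dBm: 10 log₁₀(6.52×10⁻¹⁶ / 10⁻³) = −121.9 dBm

−121.9 dBm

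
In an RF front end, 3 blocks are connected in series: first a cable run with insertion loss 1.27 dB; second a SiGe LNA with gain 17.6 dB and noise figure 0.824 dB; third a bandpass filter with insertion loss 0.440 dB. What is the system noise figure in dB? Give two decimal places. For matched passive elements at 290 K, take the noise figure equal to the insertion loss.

Convert to linear (a loss of L dB is a gain of −L dB): F_i = 10^(NF_i/10), G_i = 10^(G_i,dB/10)
  Stage 1: F_1 = 10^(1.27/10) = 1.340, G_1 = 10^(−1.27/10) = 0.7464
  Stage 2: F_2 = 10^(0.824/10) = 1.209, G_2 = 10^(17.6/10) = 57.54
  Stage 3: F_3 = 10^(0.440/10) = 1.107, G_3 = 10^(−0.440/10) = 0.9036
Friis cascade:
  F = 1.340 + (1.209 − 1)/0.7464 + (1.107 − 1)/42.95 = 1.622
NF = 10 log₁₀(1.622) = 2.10 dB

2.10 dB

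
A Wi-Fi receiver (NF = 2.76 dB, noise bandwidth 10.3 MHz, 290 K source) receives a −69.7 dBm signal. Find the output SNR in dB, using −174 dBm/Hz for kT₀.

Noise floor: N = −174 + 10 log₁₀(B) + NF
10 log₁₀(1.03×10⁷) = 70.13 dB
N = −174 + 70.13 + 2.76 = −101.11 dBm
SNR = P_sig − N = −69.7 − (−101.11) = 31.41 dB → 31.4 dB

31.4 dB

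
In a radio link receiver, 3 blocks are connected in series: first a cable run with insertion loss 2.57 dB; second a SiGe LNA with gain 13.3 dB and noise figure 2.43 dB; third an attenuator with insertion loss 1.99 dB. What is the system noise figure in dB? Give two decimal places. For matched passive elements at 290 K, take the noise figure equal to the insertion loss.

5.07 dB

Convert to linear (a loss of L dB is a gain of −L dB): F_i = 10^(NF_i/10), G_i = 10^(G_i,dB/10)
  Stage 1: F_1 = 10^(2.57/10) = 1.807, G_1 = 10^(−2.57/10) = 0.5534
  Stage 2: F_2 = 10^(2.43/10) = 1.750, G_2 = 10^(13.3/10) = 21.38
  Stage 3: F_3 = 10^(1.99/10) = 1.581, G_3 = 10^(−1.99/10) = 0.6324
Friis cascade:
  F = 1.807 + (1.750 − 1)/0.5534 + (1.581 − 1)/11.83 = 3.211
NF = 10 log₁₀(3.211) = 5.07 dB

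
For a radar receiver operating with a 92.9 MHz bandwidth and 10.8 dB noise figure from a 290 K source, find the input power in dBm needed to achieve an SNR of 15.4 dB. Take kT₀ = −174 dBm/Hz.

−68.1 dBm

Sensitivity = −174 + 10 log₁₀(B) + NF + SNR_min
= −174 + 79.68 + 10.8 + 15.4
= −68.12 dBm → −68.1 dBm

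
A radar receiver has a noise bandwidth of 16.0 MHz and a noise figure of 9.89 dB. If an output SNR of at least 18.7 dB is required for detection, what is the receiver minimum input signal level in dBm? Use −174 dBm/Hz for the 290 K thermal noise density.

Sensitivity = −174 + 10 log₁₀(B) + NF + SNR_min
= −174 + 72.04 + 9.89 + 18.7
= −73.37 dBm → −73.4 dBm

−73.4 dBm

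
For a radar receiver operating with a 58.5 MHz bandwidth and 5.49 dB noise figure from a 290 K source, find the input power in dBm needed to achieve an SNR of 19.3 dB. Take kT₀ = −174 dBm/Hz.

−71.5 dBm

Sensitivity = −174 + 10 log₁₀(B) + NF + SNR_min
= −174 + 77.67 + 5.49 + 19.3
= −71.54 dBm → −71.5 dBm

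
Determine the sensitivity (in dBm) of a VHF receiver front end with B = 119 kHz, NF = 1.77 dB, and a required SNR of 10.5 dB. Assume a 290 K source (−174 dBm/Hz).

−111.0 dBm

Sensitivity = −174 + 10 log₁₀(B) + NF + SNR_min
= −174 + 50.76 + 1.77 + 10.5
= −110.97 dBm → −111.0 dBm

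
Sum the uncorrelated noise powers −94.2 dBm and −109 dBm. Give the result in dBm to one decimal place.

Convert to linear, add, convert back:
P₁ = 3.80×10⁻¹³ W, P₂ = 1.26×10⁻¹⁴ W
P_tot = 3.93×10⁻¹³ W → 10 log₁₀(P_tot / 10⁻³) = −94.1 dBm

−94.1 dBm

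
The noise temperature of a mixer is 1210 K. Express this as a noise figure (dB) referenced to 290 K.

F = 1 + T_e/T₀ = 1 + 1210/290 = 5.17241
NF = 10 log₁₀(5.17241) = 7.14 dB

7.14 dB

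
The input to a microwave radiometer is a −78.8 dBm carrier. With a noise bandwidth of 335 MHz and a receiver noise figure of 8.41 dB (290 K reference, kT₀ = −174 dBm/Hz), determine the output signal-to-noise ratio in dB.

1.5 dB

Noise floor: N = −174 + 10 log₁₀(B) + NF
10 log₁₀(3.35×10⁸) = 85.25 dB
N = −174 + 85.25 + 8.41 = −80.34 dBm
SNR = P_sig − N = −78.8 − (−80.34) = 1.54 dB → 1.5 dB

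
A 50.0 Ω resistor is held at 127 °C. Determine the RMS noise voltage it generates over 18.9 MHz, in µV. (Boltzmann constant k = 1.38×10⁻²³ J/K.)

4.57 µV

T = 127 °C + 273.15 = 400.15 K
V_n = √(4kTRB)
4kTRB = 4 × 1.38×10⁻²³ × 400.15 × 5.00×10¹ × 1.89×10⁷ = 2.09×10⁻¹¹ V²
V_n = √(2.09×10⁻¹¹) = 4.57×10⁻⁶ V = 4.57 µV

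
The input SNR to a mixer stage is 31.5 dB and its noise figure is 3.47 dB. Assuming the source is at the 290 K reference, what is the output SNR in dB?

By definition F = SNR_in/SNR_out, so in dB: SNR_out = SNR_in − NF
SNR_out = 31.5 − 3.47 = 28.03 dB

28.03 dB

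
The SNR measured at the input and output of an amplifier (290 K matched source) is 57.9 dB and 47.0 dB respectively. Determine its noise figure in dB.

10.9 dB

NF (dB) = SNR_in(dB) − SNR_out(dB) when the source is at T₀
NF = 57.9 − 47.0 = 10.9 dB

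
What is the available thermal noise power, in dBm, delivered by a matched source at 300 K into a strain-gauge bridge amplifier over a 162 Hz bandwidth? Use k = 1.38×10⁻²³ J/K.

P_n = kTB = 1.38×10⁻²³ × 300 × 1.62×10² = 6.71×10⁻¹⁹ W
In dBm: 10 log₁₀(6.71×10⁻¹⁹ / 10⁻³) = −151.7 dBm

−151.7 dBm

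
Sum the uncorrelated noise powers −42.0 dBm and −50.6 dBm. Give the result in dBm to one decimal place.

Convert to linear, add, convert back:
P₁ = 6.31×10⁻⁸ W, P₂ = 8.71×10⁻⁹ W
P_tot = 7.18×10⁻⁸ W → 10 log₁₀(P_tot / 10⁻³) = −41.4 dBm

−41.4 dBm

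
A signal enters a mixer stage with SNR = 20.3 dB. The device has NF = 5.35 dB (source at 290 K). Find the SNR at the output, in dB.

By definition F = SNR_in/SNR_out, so in dB: SNR_out = SNR_in − NF
SNR_out = 20.3 − 5.35 = 14.95 dB

14.95 dB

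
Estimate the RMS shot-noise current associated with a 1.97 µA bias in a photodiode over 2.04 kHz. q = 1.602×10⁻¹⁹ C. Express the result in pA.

I_n = √(2qI·B)
2qI·B = 2 × 1.602×10⁻¹⁹ × 1.97×10⁻⁶ × 2.04×10³ = 1.29×10⁻²¹ A²
I_n = √(1.29×10⁻²¹) = 3.59×10⁻¹¹ A = 35.9 pA

35.9 pA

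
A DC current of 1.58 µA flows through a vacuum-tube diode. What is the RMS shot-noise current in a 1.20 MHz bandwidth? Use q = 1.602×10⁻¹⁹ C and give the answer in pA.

I_n = √(2qI·B)
2qI·B = 2 × 1.602×10⁻¹⁹ × 1.58×10⁻⁶ × 1.20×10⁶ = 6.07×10⁻¹⁹ A²
I_n = √(6.07×10⁻¹⁹) = 7.79×10⁻¹⁰ A = 779 pA

779 pA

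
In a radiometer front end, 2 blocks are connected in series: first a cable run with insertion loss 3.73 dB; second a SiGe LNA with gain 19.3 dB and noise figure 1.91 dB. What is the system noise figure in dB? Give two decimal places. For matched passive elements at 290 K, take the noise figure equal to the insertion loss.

Convert to linear (a loss of L dB is a gain of −L dB): F_i = 10^(NF_i/10), G_i = 10^(G_i,dB/10)
  Stage 1: F_1 = 10^(3.73/10) = 2.360, G_1 = 10^(−3.73/10) = 0.4236
  Stage 2: F_2 = 10^(1.91/10) = 1.552, G_2 = 10^(19.3/10) = 85.11
Friis cascade:
  F = 2.360 + (1.552 − 1)/0.4236 = 3.664
NF = 10 log₁₀(3.664) = 5.64 dB

5.64 dB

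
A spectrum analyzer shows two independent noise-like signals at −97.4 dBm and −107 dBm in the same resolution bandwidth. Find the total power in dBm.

−96.9 dBm

Convert to linear, add, convert back:
P₁ = 1.82×10⁻¹³ W, P₂ = 2.00×10⁻¹⁴ W
P_tot = 2.02×10⁻¹³ W → 10 log₁₀(P_tot / 10⁻³) = −96.9 dBm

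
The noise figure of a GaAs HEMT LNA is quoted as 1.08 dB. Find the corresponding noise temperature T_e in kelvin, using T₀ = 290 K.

81.9 K

F = 10^(1.08/10) = 1.28233
T_e = (F − 1)·T₀ = (1.28233 − 1) × 290 = 81.9 K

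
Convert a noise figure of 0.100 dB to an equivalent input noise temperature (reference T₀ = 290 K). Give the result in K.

6.75 K

F = 10^(0.100/10) = 1.02329
T_e = (F − 1)·T₀ = (1.02329 − 1) × 290 = 6.75 K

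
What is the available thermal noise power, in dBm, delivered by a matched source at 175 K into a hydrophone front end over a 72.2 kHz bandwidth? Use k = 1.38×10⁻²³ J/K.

P_n = kTB = 1.38×10⁻²³ × 175 × 7.22×10⁴ = 1.74×10⁻¹⁶ W
In dBm: 10 log₁₀(1.74×10⁻¹⁶ / 10⁻³) = −127.6 dBm

−127.6 dBm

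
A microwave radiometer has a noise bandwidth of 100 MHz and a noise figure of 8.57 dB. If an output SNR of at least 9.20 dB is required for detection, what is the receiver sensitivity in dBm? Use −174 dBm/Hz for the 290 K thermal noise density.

Sensitivity = −174 + 10 log₁₀(B) + NF + SNR_min
= −174 + 80 + 8.57 + 9.20
= −76.23 dBm → −76.2 dBm

−76.2 dBm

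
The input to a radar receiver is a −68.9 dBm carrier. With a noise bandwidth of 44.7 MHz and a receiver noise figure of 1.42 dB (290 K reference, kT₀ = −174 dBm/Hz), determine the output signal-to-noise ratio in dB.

27.2 dB

Noise floor: N = −174 + 10 log₁₀(B) + NF
10 log₁₀(4.47×10⁷) = 76.5 dB
N = −174 + 76.5 + 1.42 = −96.08 dBm
SNR = P_sig − N = −68.9 − (−96.08) = 27.18 dB → 27.2 dB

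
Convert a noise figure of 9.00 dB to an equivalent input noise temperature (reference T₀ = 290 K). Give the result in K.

2014 K

F = 10^(9.00/10) = 7.94328
T_e = (F − 1)·T₀ = (7.94328 − 1) × 290 = 2014 K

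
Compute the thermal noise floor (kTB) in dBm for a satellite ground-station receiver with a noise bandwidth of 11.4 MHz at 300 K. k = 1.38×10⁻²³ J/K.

P_n = kTB = 1.38×10⁻²³ × 300 × 1.14×10⁷ = 4.72×10⁻¹⁴ W
In dBm: 10 log₁₀(4.72×10⁻¹⁴ / 10⁻³) = −103.3 dBm

−103.3 dBm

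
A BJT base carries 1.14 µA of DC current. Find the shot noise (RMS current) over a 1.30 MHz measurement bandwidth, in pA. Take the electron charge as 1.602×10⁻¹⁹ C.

I_n = √(2qI·B)
2qI·B = 2 × 1.602×10⁻¹⁹ × 1.14×10⁻⁶ × 1.30×10⁶ = 4.75×10⁻¹⁹ A²
I_n = √(4.75×10⁻¹⁹) = 6.89×10⁻¹⁰ A = 689 pA

689 pA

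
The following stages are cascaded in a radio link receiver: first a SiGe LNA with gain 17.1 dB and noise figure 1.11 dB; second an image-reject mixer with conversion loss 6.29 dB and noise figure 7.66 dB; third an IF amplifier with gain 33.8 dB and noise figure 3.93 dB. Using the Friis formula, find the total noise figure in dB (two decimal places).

Convert to linear (a loss of L dB is a gain of −L dB): F_i = 10^(NF_i/10), G_i = 10^(G_i,dB/10)
  Stage 1: F_1 = 10^(1.11/10) = 1.291, G_1 = 10^(17.1/10) = 51.29
  Stage 2: F_2 = 10^(7.66/10) = 5.834, G_2 = 10^(−6.29/10) = 0.2350
  Stage 3: F_3 = 10^(3.93/10) = 2.472, G_3 = 10^(33.8/10) = 2399
Friis cascade:
  F = 1.291 + (5.834 − 1)/51.29 + (2.472 − 1)/12.05 = 1.508
NF = 10 log₁₀(1.508) = 1.78 dB

1.78 dB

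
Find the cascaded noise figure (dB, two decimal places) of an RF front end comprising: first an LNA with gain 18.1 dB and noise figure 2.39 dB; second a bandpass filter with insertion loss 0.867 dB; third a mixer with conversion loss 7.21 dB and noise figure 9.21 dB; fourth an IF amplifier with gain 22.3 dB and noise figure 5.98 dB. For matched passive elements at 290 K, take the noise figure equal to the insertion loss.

3.37 dB

Convert to linear (a loss of L dB is a gain of −L dB): F_i = 10^(NF_i/10), G_i = 10^(G_i,dB/10)
  Stage 1: F_1 = 10^(2.39/10) = 1.734, G_1 = 10^(18.1/10) = 64.57
  Stage 2: F_2 = 10^(0.867/10) = 1.221, G_2 = 10^(−0.867/10) = 0.8190
  Stage 3: F_3 = 10^(9.21/10) = 8.337, G_3 = 10^(−7.21/10) = 0.1901
  Stage 4: F_4 = 10^(5.98/10) = 3.963, G_4 = 10^(22.3/10) = 169.8
Friis cascade:
  F = 1.734 + (1.221 − 1)/64.57 + (8.337 − 1)/52.88 + (3.963 − 1)/10.05 = 2.171
NF = 10 log₁₀(2.171) = 3.37 dB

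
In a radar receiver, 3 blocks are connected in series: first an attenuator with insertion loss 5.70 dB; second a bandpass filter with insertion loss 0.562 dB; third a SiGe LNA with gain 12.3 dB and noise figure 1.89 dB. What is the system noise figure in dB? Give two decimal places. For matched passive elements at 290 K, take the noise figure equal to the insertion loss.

Convert to linear (a loss of L dB is a gain of −L dB): F_i = 10^(NF_i/10), G_i = 10^(G_i,dB/10)
  Stage 1: F_1 = 10^(5.70/10) = 3.715, G_1 = 10^(−5.70/10) = 0.2692
  Stage 2: F_2 = 10^(0.562/10) = 1.138, G_2 = 10^(−0.562/10) = 0.8786
  Stage 3: F_3 = 10^(1.89/10) = 1.545, G_3 = 10^(12.3/10) = 16.98
Friis cascade:
  F = 3.715 + (1.138 − 1)/0.2692 + (1.545 − 1)/0.2365 = 6.534
NF = 10 log₁₀(6.534) = 8.15 dB

8.15 dB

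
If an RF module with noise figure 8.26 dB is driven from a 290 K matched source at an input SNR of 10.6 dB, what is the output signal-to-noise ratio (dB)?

2.34 dB

By definition F = SNR_in/SNR_out, so in dB: SNR_out = SNR_in − NF
SNR_out = 10.6 − 8.26 = 2.34 dB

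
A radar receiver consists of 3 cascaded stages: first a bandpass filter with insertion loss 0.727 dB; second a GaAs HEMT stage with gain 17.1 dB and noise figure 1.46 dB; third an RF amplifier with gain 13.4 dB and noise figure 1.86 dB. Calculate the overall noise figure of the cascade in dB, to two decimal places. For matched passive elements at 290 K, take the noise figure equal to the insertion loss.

Convert to linear (a loss of L dB is a gain of −L dB): F_i = 10^(NF_i/10), G_i = 10^(G_i,dB/10)
  Stage 1: F_1 = 10^(0.727/10) = 1.182, G_1 = 10^(−0.727/10) = 0.8459
  Stage 2: F_2 = 10^(1.46/10) = 1.400, G_2 = 10^(17.1/10) = 51.29
  Stage 3: F_3 = 10^(1.86/10) = 1.535, G_3 = 10^(13.4/10) = 21.88
Friis cascade:
  F = 1.182 + (1.400 − 1)/0.8459 + (1.535 − 1)/43.38 = 1.667
NF = 10 log₁₀(1.667) = 2.22 dB

2.22 dB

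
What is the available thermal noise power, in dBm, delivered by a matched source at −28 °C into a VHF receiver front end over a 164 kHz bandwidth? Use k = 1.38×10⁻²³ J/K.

T = −28 °C + 273.15 = 245.15 K
P_n = kTB = 1.38×10⁻²³ × 245.15 × 1.64×10⁵ = 5.55×10⁻¹⁶ W
In dBm: 10 log₁₀(5.55×10⁻¹⁶ / 10⁻³) = −122.6 dBm

−122.6 dBm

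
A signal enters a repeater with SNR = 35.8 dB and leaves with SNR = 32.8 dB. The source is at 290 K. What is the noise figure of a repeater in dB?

NF (dB) = SNR_in(dB) − SNR_out(dB) when the source is at T₀
NF = 35.8 − 32.8 = 3.0 dB

3.0 dB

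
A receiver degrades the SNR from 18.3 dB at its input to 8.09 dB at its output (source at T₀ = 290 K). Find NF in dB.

NF (dB) = SNR_in(dB) − SNR_out(dB) when the source is at T₀
NF = 18.3 − 8.09 = 10.21 dB

10.21 dB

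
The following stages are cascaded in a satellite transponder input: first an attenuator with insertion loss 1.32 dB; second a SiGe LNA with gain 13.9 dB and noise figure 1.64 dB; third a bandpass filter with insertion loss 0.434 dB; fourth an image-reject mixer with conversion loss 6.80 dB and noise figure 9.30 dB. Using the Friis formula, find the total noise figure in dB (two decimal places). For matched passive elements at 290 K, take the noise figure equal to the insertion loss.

Convert to linear (a loss of L dB is a gain of −L dB): F_i = 10^(NF_i/10), G_i = 10^(G_i,dB/10)
  Stage 1: F_1 = 10^(1.32/10) = 1.355, G_1 = 10^(−1.32/10) = 0.7379
  Stage 2: F_2 = 10^(1.64/10) = 1.459, G_2 = 10^(13.9/10) = 24.55
  Stage 3: F_3 = 10^(0.434/10) = 1.105, G_3 = 10^(−0.434/10) = 0.9049
  Stage 4: F_4 = 10^(9.30/10) = 8.511, G_4 = 10^(−6.80/10) = 0.2089
Friis cascade:
  F = 1.355 + (1.459 − 1)/0.7379 + (1.105 − 1)/18.11 + (8.511 − 1)/16.39 = 2.441
NF = 10 log₁₀(2.441) = 3.88 dB

3.88 dB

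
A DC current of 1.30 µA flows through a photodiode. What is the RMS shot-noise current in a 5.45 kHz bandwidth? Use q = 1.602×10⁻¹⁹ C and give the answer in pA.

47.6 pA

I_n = √(2qI·B)
2qI·B = 2 × 1.602×10⁻¹⁹ × 1.30×10⁻⁶ × 5.45×10³ = 2.27×10⁻²¹ A²
I_n = √(2.27×10⁻²¹) = 4.76×10⁻¹¹ A = 47.6 pA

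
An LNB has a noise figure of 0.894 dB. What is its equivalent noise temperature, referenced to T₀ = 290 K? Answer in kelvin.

66.3 K

F = 10^(0.894/10) = 1.22857
T_e = (F − 1)·T₀ = (1.22857 − 1) × 290 = 66.3 K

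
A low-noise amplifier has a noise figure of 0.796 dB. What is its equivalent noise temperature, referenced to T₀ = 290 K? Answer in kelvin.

F = 10^(0.796/10) = 1.20116
T_e = (F − 1)·T₀ = (1.20116 − 1) × 290 = 58.3 K

58.3 K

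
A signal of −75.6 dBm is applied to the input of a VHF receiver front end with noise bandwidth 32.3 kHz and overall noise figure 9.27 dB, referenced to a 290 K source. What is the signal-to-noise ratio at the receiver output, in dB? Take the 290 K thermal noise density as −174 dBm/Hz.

44.0 dB

Noise floor: N = −174 + 10 log₁₀(B) + NF
10 log₁₀(3.23×10⁴) = 45.09 dB
N = −174 + 45.09 + 9.27 = −119.64 dBm
SNR = P_sig − N = −75.6 − (−119.64) = 44.04 dB → 44.0 dB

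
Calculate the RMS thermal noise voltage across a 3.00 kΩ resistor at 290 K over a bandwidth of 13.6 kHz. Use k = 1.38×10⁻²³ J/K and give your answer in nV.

V_n = √(4kTRB)
4kTRB = 4 × 1.38×10⁻²³ × 290 × 3.00×10³ × 1.36×10⁴ = 6.53×10⁻¹³ V²
V_n = √(6.53×10⁻¹³) = 8.08×10⁻⁷ V = 808 nV

808 nV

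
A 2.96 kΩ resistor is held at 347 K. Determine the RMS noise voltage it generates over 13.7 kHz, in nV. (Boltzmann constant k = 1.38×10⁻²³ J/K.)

881 nV

V_n = √(4kTRB)
4kTRB = 4 × 1.38×10⁻²³ × 347 × 2.96×10³ × 1.37×10⁴ = 7.77×10⁻¹³ V²
V_n = √(7.77×10⁻¹³) = 8.81×10⁻⁷ V = 881 nV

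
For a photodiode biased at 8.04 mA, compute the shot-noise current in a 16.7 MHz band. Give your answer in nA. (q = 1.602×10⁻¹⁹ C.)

207 nA

I_n = √(2qI·B)
2qI·B = 2 × 1.602×10⁻¹⁹ × 8.04×10⁻³ × 1.67×10⁷ = 4.30×10⁻¹⁴ A²
I_n = √(4.30×10⁻¹⁴) = 2.07×10⁻⁷ A = 207 nA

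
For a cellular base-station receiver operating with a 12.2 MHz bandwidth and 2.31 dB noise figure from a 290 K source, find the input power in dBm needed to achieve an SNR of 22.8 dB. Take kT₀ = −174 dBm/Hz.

−78.0 dBm

Sensitivity = −174 + 10 log₁₀(B) + NF + SNR_min
= −174 + 70.86 + 2.31 + 22.8
= −78.03 dBm → −78.0 dBm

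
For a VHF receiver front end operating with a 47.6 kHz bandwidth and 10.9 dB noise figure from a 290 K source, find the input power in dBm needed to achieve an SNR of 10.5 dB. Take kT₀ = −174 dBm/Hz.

−105.8 dBm

Sensitivity = −174 + 10 log₁₀(B) + NF + SNR_min
= −174 + 46.78 + 10.9 + 10.5
= −105.82 dBm → −105.8 dBm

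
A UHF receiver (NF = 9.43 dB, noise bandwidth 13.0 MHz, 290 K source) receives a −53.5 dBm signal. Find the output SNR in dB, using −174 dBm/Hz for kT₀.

Noise floor: N = −174 + 10 log₁₀(B) + NF
10 log₁₀(1.30×10⁷) = 71.14 dB
N = −174 + 71.14 + 9.43 = −93.43 dBm
SNR = P_sig − N = −53.5 − (−93.43) = 39.93 dB → 39.9 dB

39.9 dB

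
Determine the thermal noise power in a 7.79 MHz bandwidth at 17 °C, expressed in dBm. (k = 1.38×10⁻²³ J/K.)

−105.1 dBm

T = 17 °C + 273.15 = 290.15 K
P_n = kTB = 1.38×10⁻²³ × 290.15 × 7.79×10⁶ = 3.12×10⁻¹⁴ W
In dBm: 10 log₁₀(3.12×10⁻¹⁴ / 10⁻³) = −105.1 dBm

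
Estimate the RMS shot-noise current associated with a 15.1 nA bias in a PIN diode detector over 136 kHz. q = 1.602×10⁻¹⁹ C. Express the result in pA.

I_n = √(2qI·B)
2qI·B = 2 × 1.602×10⁻¹⁹ × 1.51×10⁻⁸ × 1.36×10⁵ = 6.58×10⁻²² A²
I_n = √(6.58×10⁻²²) = 2.57×10⁻¹¹ A = 25.7 pA

25.7 pA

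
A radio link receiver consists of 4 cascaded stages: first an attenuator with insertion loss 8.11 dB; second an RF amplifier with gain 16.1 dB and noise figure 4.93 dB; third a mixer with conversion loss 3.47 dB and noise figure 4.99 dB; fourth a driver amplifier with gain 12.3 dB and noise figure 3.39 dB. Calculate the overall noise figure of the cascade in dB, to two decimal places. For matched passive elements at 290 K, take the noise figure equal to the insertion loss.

13.20 dB

Convert to linear (a loss of L dB is a gain of −L dB): F_i = 10^(NF_i/10), G_i = 10^(G_i,dB/10)
  Stage 1: F_1 = 10^(8.11/10) = 6.471, G_1 = 10^(−8.11/10) = 0.1545
  Stage 2: F_2 = 10^(4.93/10) = 3.112, G_2 = 10^(16.1/10) = 40.74
  Stage 3: F_3 = 10^(4.99/10) = 3.155, G_3 = 10^(−3.47/10) = 0.4498
  Stage 4: F_4 = 10^(3.39/10) = 2.183, G_4 = 10^(12.3/10) = 16.98
Friis cascade:
  F = 6.471 + (3.112 − 1)/0.1545 + (3.155 − 1)/6.295 + (2.183 − 1)/2.831 = 20.90
NF = 10 log₁₀(20.90) = 13.20 dB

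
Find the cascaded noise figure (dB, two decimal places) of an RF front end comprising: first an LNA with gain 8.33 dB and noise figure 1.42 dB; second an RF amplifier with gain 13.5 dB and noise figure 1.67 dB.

1.63 dB

Convert to linear (a loss of L dB is a gain of −L dB): F_i = 10^(NF_i/10), G_i = 10^(G_i,dB/10)
  Stage 1: F_1 = 10^(1.42/10) = 1.387, G_1 = 10^(8.33/10) = 6.808
  Stage 2: F_2 = 10^(1.67/10) = 1.469, G_2 = 10^(13.5/10) = 22.39
Friis cascade:
  F = 1.387 + (1.469 − 1)/6.808 = 1.456
NF = 10 log₁₀(1.456) = 1.63 dB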